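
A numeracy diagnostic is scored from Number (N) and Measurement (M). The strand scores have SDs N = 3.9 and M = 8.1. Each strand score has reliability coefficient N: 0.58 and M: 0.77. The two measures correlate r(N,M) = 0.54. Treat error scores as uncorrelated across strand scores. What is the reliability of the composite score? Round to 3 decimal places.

Var(N+M) = 3.9² + 8.1² + 2·[3.9·8.1·0.54] = 80.82 + 34.1172 = 114.937.
Under uncorrelated errors the observed covariances equal the true-score covariances, so only the own-variance terms attenuate.
True-score variance = [3.9²·0.58 + 8.1²·0.77] + 34.1172 = 59.3415 + 34.1172 = 93.4587.
Reliability = 93.4587 / 114.937 = 0.813.

0.813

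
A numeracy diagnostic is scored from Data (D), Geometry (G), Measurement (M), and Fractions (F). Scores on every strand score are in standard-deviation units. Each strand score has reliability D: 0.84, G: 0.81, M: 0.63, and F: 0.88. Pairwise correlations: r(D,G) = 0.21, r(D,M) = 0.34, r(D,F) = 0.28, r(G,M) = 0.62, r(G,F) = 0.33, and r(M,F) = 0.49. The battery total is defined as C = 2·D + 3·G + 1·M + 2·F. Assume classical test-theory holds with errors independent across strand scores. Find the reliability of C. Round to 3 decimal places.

Var(C) = 2² + 3² + 1 + 2² + 2·[6·0.21 + 2·0.34 + 4·0.28 + 3·0.62 + 6·0.33 + 2·0.49] = 18 + 15.76 = 33.76.
With uncorrelated errors the cross-covariances are all true-score covariance, so they carry over unchanged; only the diagonal terms shrink to ρᵢσᵢ².
True-score variance = [2²·0.84 + 3²·0.81 + 0.63 + 2²·0.88] + 15.76 = 14.8 + 15.76 = 30.56.
Reliability = 30.56 / 33.76 = 0.905.

0.905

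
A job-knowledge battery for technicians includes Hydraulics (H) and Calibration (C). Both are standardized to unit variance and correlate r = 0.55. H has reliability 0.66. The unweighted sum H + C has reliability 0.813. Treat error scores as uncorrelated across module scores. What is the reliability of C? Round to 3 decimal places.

0.760

Var(H+C) = 2 + 2·0.55 = 3.100.
True-score variance = ρ_H + ρ_C + 2·0.55, so 0.813 = (0.66 + ρ_C + 1.10) / 3.100.
ρ_C = 0.813·3.100 − 0.66 − 1.10 = 0.760.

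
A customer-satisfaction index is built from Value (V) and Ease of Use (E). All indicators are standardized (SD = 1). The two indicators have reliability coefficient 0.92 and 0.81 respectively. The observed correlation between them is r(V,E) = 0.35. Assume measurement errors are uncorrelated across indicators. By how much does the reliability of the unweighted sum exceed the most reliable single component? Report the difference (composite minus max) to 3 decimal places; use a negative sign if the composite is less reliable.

Var(sum) = 2 + 0.7 = 2.7; true-score variance = 1.73 + 0.7 = 2.43; composite reliability = 0.9000.
Max component reliability = 0.9200.
Difference = 0.9000 − 0.9200 = -0.020.

-0.020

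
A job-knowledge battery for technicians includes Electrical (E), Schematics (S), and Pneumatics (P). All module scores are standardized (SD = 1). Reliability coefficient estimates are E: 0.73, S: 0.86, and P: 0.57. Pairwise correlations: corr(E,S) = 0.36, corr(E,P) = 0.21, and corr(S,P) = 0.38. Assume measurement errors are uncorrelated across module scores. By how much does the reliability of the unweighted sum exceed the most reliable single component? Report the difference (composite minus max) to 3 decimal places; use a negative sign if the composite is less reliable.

-0.031

Var(sum) = 3 + 1.9 = 4.9; true-score variance = 2.16 + 1.9 = 4.06; composite reliability = 0.8286.
Max component reliability = 0.8600.
Difference = 0.8286 − 0.8600 = -0.031.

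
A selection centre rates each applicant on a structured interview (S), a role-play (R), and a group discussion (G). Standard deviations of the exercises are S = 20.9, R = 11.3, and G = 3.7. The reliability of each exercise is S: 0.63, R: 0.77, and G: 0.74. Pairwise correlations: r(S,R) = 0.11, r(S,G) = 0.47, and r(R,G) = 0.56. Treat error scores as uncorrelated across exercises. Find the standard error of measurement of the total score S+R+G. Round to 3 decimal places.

Var(total) = 578.19 + 171.475 = 749.665.
True-score variance = 383.642 + 171.475 = 555.117, so reliability = 0.7405.
Error variance = 749.665 − 555.117 = 194.548; SEM = √194.548 = 13.948.

13.948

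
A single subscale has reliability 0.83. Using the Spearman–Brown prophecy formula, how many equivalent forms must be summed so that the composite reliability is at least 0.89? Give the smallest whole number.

2

k ≥ ρ*(1−ρ₁)/(ρ₁(1−ρ*)) = 0.89·0.17 / (0.83·0.11) = 1.657.
Smallest integer k = 2.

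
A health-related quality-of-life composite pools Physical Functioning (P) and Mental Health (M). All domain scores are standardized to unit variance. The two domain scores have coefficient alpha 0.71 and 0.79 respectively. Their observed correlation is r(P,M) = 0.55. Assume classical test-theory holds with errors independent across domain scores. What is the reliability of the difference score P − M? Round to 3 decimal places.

0.444

Var(P−M) = 1 + 1 − 2·0.55 = 2 − 1.1 = 0.9.
With uncorrelated errors the cross-covariances are all true-score covariance, so they carry over unchanged; only the diagonal terms shrink to ρᵢσᵢ².
True-score variance = [0.71 + 0.79] − 1.1 = 1.5 − 1.1 = 0.4.
Reliability = 0.4 / 0.9 = 0.444.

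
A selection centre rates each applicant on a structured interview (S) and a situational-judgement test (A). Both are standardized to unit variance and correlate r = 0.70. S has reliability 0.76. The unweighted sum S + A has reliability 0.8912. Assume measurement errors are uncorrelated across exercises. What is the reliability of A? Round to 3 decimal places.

0.870

Var(S+A) = 2 + 2·0.70 = 3.400.
True-score variance = ρ_S + ρ_A + 2·0.70, so 0.8912 = (0.76 + ρ_A + 1.40) / 3.400.
ρ_A = 0.8912·3.400 − 0.76 − 1.40 = 0.870.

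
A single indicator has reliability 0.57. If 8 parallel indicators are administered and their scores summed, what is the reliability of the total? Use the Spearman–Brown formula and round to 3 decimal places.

0.914

ρ_k = kρ / (1 + (k−1)ρ) = 8·0.57 / (1 + 7·0.57) = 4.560 / 4.990 = 0.914.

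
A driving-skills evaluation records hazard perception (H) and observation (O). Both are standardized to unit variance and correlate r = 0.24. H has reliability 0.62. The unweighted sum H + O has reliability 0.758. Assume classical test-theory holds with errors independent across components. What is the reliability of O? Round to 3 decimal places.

0.780

Var(H+O) = 2 + 2·0.24 = 2.480.
True-score variance = ρ_H + ρ_O + 2·0.24, so 0.758 = (0.62 + ρ_O + 0.48) / 2.480.
ρ_O = 0.758·2.480 − 0.62 − 0.48 = 0.780.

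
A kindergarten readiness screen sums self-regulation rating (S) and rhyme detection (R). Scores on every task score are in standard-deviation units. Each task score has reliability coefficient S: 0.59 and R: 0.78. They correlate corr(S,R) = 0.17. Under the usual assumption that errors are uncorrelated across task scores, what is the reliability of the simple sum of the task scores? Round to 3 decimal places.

Var(S+R) = 2 + 2·[0.17] = 2 + 0.34 = 2.34.
Under uncorrelated errors the observed covariances equal the true-score covariances, so only the own-variance terms attenuate.
True-score variance = [0.59 + 0.78] + 0.34 = 1.37 + 0.34 = 1.71.
Reliability = 1.71 / 2.34 = 0.731.

0.731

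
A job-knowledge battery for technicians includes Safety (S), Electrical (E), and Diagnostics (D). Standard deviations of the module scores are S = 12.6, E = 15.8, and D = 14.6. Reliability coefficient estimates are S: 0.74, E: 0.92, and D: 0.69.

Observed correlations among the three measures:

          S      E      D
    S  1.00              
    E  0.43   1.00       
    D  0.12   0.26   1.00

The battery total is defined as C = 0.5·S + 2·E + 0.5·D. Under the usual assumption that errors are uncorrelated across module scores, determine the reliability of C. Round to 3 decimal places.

Var(C) = 0.5²·12.6² + 2²·15.8² + 0.5²·14.6² + 2·[12.6·15.8·0.43 + 0.25·12.6·14.6·0.12 + 15.8·14.6·0.26] = 1091.54 + 302.2 = 1393.74.
Under uncorrelated errors the observed covariances equal the true-score covariances, so only the own-variance terms attenuate.
True-score variance = [0.5²·12.6²·0.74 + 2²·15.8²·0.92 + 0.5²·14.6²·0.69] + 302.2 = 984.816 + 302.2 = 1287.02.
Reliability = 1287.02 / 1393.74 = 0.923.

0.923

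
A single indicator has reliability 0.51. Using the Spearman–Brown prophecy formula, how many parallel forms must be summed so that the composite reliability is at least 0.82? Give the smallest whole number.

k ≥ ρ*(1−ρ₁)/(ρ₁(1−ρ*)) = 0.82·0.49 / (0.51·0.18) = 4.377.
Smallest integer k = 5.

5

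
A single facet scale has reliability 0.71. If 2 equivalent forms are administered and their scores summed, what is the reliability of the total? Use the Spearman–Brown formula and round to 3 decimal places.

0.830

ρ_k = kρ / (1 + (k−1)ρ) = 2·0.71 / (1 + 1·0.71) = 1.420 / 1.710 = 0.830.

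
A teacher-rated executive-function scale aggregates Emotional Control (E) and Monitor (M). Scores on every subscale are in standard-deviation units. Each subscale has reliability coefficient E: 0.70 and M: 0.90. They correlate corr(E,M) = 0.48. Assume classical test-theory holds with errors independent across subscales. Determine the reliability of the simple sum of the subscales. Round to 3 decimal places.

Var(E+M) = 2 + 2·[0.48] = 2 + 0.96 = 2.96.
Under uncorrelated errors the observed covariances equal the true-score covariances, so only the own-variance terms attenuate.
True-score variance = [0.70 + 0.90] + 0.96 = 1.6 + 0.96 = 2.56.
Reliability = 2.56 / 2.96 = 0.865.

0.865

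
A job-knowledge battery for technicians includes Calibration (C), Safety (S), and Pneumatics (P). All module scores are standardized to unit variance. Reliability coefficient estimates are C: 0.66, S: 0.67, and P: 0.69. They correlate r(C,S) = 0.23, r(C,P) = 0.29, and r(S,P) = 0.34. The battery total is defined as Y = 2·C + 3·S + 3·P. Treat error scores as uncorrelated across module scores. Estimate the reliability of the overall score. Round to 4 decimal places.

Var(Y) = 2² + 3² + 3² + 2·[6·0.23 + 6·0.29 + 9·0.34] = 22 + 12.36 = 34.36.
Under uncorrelated errors the observed covariances equal the true-score covariances, so only the own-variance terms attenuate.
True-score variance = [2²·0.66 + 3²·0.67 + 3²·0.69] + 12.36 = 14.88 + 12.36 = 27.24.
Reliability = 27.24 / 34.36 = 0.7928.

0.7928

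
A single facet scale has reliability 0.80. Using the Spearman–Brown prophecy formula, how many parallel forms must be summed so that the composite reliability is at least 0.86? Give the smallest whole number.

k ≥ ρ*(1−ρ₁)/(ρ₁(1−ρ*)) = 0.86·0.20 / (0.80·0.14) = 1.536.
Smallest integer k = 2.

2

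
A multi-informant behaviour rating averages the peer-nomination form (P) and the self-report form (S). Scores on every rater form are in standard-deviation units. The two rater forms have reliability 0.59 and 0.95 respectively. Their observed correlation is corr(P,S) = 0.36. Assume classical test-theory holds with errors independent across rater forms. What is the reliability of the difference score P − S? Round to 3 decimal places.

Var(P−S) = 1 + 1 − 2·0.36 = 2 − 0.72 = 1.28.
Under uncorrelated errors the observed covariances equal the true-score covariances, so only the own-variance terms attenuate.
True-score variance = [0.59 + 0.95] − 0.72 = 1.54 − 0.72 = 0.82.
Reliability = 0.82 / 1.28 = 0.641.

0.641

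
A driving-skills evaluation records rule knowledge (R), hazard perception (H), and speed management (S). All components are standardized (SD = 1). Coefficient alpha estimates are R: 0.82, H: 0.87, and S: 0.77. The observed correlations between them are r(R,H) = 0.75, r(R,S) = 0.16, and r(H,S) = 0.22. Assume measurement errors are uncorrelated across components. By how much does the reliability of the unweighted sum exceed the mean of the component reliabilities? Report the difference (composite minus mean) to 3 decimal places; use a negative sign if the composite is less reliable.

Var(sum) = 3 + 2.26 = 5.26; true-score variance = 2.46 + 2.26 = 4.72; composite reliability = 0.8973.
Mean component reliability = 0.8200.
Difference = 0.8973 − 0.8200 = 0.077.

0.077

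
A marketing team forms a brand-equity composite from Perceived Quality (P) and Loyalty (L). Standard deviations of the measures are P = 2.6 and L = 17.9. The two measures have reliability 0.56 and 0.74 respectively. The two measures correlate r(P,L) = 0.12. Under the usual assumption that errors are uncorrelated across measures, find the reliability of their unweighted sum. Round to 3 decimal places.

Var(P+L) = 2.6² + 17.9² + 2·[2.6·17.9·0.12] = 327.17 + 11.1696 = 338.34.
Because errors are independent across components, Cov(Tᵢ,Tⱼ) = Cov(Xᵢ,Xⱼ); the off-diagonal part of the true-score variance is the same as above.
True-score variance = [2.6²·0.56 + 17.9²·0.74] + 11.1696 = 240.889 + 11.1696 = 252.059.
Reliability = 252.059 / 338.34 = 0.745.

0.745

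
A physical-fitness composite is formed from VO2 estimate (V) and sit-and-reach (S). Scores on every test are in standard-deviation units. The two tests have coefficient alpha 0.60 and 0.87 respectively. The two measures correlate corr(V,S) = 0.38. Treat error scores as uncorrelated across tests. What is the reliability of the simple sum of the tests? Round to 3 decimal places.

0.808

Var(V+S) = 2 + 2·[0.38] = 2 + 0.76 = 2.76.
With uncorrelated errors the cross-covariances are all true-score covariance, so they carry over unchanged; only the diagonal terms shrink to ρᵢσᵢ².
True-score variance = [0.60 + 0.87] + 0.76 = 1.47 + 0.76 = 2.23.
Reliability = 2.23 / 2.76 = 0.808.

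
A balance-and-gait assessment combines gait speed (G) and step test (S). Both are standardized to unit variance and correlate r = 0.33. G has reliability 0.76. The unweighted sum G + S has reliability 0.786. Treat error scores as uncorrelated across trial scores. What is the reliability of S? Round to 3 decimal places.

Var(G+S) = 2 + 2·0.33 = 2.660.
True-score variance = ρ_G + ρ_S + 2·0.33, so 0.786 = (0.76 + ρ_S + 0.66) / 2.660.
ρ_S = 0.786·2.660 − 0.76 − 0.66 = 0.671.

0.671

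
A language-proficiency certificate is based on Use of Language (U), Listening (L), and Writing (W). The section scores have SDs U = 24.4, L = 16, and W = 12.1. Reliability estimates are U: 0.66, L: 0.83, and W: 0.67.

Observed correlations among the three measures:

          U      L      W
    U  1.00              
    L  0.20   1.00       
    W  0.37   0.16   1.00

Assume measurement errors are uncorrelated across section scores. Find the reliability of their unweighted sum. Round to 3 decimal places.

Var(U+L+W) = 24.4² + 16² + 12.1² + 2·[24.4·16·0.20 + 24.4·12.1·0.37 + 16·12.1·0.16] = 997.77 + 436.59 = 1434.36.
Because errors are independent across components, Cov(Tᵢ,Tⱼ) = Cov(Xᵢ,Xⱼ); the off-diagonal part of the true-score variance is the same as above.
True-score variance = [24.4²·0.66 + 16²·0.83 + 12.1²·0.67] + 436.59 = 703.512 + 436.59 = 1140.1.
Reliability = 1140.1 / 1434.36 = 0.795.

0.795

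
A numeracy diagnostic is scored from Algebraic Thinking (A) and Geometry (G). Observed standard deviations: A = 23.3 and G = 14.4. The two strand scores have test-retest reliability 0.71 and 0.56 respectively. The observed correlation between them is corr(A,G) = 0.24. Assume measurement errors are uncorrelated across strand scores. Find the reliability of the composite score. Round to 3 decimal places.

Var(A+G) = 23.3² + 14.4² + 2·[23.3·14.4·0.24] = 750.25 + 161.05 = 911.3.
Because errors are independent across components, Cov(Tᵢ,Tⱼ) = Cov(Xᵢ,Xⱼ); the off-diagonal part of the true-score variance is the same as above.
True-score variance = [23.3²·0.71 + 14.4²·0.56] + 161.05 = 501.573 + 161.05 = 662.623.
Reliability = 662.623 / 911.3 = 0.727.

0.727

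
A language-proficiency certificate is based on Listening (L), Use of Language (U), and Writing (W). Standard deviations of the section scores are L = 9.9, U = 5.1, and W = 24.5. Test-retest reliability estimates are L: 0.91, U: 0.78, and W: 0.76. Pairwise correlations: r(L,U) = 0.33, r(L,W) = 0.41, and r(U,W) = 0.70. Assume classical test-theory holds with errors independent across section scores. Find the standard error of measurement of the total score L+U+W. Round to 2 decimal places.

Var(total) = 724.27 + 407.144 = 1131.41.
True-score variance = 565.667 + 407.144 = 972.811, so reliability = 0.8598.
Error variance = 1131.41 − 972.811 = 158.603; SEM = √158.603 = 12.59.

12.59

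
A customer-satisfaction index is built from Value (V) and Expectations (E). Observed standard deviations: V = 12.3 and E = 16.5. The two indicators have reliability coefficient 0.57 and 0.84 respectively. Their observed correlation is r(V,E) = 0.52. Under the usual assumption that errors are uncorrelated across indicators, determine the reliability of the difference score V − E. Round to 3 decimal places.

Var(V−E) = 12.3² + 16.5² − 2·12.3·16.5·0.52 = 423.54 − 211.068 = 212.472.
Under uncorrelated errors the observed covariances equal the true-score covariances, so only the own-variance terms attenuate.
True-score variance = [12.3²·0.57 + 16.5²·0.84] − 211.068 = 314.925 − 211.068 = 103.857.
Reliability = 103.857 / 212.472 = 0.489.

0.489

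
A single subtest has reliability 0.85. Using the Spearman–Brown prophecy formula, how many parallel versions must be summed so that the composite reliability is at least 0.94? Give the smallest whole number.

3

k ≥ ρ*(1−ρ₁)/(ρ₁(1−ρ*)) = 0.94·0.15 / (0.85·0.06) = 2.765.
Smallest integer k = 3.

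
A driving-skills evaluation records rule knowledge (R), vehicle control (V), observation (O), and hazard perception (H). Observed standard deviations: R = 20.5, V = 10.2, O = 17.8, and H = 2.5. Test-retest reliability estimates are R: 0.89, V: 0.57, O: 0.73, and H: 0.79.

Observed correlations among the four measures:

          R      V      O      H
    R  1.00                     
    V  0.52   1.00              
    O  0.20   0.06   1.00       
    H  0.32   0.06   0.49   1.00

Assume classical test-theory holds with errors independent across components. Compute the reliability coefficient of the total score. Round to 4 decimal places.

0.8645

Var(R+V+O+H) = 20.5² + 10.2² + 17.8² + 2.5² + 2·[20.5·10.2·0.52 + 20.5·17.8·0.20 + 20.5·2.5·0.32 + 10.2·17.8·0.06 + 10.2·2.5·0.06 + 17.8·2.5·0.49] = 847.38 + 464.681 = 1312.06.
With uncorrelated errors the cross-covariances are all true-score covariance, so they carry over unchanged; only the diagonal terms shrink to ρᵢσᵢ².
True-score variance = [20.5²·0.89 + 10.2²·0.57 + 17.8²·0.73 + 2.5²·0.79] + 464.681 = 669.556 + 464.681 = 1134.24.
Reliability = 1134.24 / 1312.06 = 0.8645.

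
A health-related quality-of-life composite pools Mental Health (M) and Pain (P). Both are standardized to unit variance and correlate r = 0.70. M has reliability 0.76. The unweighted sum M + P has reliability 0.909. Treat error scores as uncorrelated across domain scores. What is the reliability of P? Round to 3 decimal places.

Var(M+P) = 2 + 2·0.70 = 3.400.
True-score variance = ρ_M + ρ_P + 2·0.70, so 0.909 = (0.76 + ρ_P + 1.40) / 3.400.
ρ_P = 0.909·3.400 − 0.76 − 1.40 = 0.931.

0.931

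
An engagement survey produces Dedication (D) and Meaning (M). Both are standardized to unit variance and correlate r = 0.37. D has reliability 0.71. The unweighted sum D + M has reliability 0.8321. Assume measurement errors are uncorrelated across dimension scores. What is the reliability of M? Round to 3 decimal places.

0.830

Var(D+M) = 2 + 2·0.37 = 2.740.
True-score variance = ρ_D + ρ_M + 2·0.37, so 0.8321 = (0.71 + ρ_M + 0.74) / 2.740.
ρ_M = 0.8321·2.740 − 0.71 − 0.74 = 0.830.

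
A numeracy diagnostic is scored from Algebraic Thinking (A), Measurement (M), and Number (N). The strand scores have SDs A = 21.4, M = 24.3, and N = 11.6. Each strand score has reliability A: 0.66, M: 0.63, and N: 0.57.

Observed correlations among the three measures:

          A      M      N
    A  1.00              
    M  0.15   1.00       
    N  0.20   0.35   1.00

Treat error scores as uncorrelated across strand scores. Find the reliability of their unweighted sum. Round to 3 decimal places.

Var(A+M+N) = 21.4² + 24.3² + 11.6² + 2·[21.4·24.3·0.15 + 21.4·11.6·0.20 + 24.3·11.6·0.35] = 1183.01 + 452.618 = 1635.63.
With uncorrelated errors the cross-covariances are all true-score covariance, so they carry over unchanged; only the diagonal terms shrink to ρᵢσᵢ².
True-score variance = [21.4²·0.66 + 24.3²·0.63 + 11.6²·0.57] + 452.618 = 750.962 + 452.618 = 1203.58.
Reliability = 1203.58 / 1635.63 = 0.736.

0.736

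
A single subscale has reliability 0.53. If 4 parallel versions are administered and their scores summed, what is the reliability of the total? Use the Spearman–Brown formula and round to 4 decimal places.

ρ_k = kρ / (1 + (k−1)ρ) = 4·0.53 / (1 + 3·0.53) = 2.120 / 2.590 = 0.8185.

0.8185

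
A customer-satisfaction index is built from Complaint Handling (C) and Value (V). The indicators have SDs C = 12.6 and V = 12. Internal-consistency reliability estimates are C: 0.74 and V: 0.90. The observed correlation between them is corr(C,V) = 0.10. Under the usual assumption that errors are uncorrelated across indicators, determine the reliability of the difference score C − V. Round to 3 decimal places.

0.796

Var(C−V) = 12.6² + 12² − 2·12.6·12·0.10 = 302.76 − 30.24 = 272.52.
Because errors are independent across components, Cov(Tᵢ,Tⱼ) = Cov(Xᵢ,Xⱼ); the off-diagonal part of the true-score variance is the same as above.
True-score variance = [12.6²·0.74 + 12²·0.90] − 30.24 = 247.082 − 30.24 = 216.842.
Reliability = 216.842 / 272.52 = 0.796.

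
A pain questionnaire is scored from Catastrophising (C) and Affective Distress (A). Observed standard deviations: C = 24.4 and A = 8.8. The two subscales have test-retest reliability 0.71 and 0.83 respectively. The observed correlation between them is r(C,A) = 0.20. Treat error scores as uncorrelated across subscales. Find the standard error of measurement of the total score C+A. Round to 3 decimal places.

13.632

Var(total) = 672.8 + 85.888 = 758.688.
True-score variance = 486.981 + 85.888 = 572.869, so reliability = 0.7551.
Error variance = 758.688 − 572.869 = 185.819; SEM = √185.819 = 13.632.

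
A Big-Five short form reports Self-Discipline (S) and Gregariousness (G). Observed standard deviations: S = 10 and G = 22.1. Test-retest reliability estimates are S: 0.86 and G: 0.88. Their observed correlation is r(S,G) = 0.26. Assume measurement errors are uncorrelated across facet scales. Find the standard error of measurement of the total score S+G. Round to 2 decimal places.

8.52

Var(total) = 588.41 + 114.92 = 703.33.
True-score variance = 515.801 + 114.92 = 630.721, so reliability = 0.8968.
Error variance = 703.33 − 630.721 = 72.6092; SEM = √72.6092 = 8.52.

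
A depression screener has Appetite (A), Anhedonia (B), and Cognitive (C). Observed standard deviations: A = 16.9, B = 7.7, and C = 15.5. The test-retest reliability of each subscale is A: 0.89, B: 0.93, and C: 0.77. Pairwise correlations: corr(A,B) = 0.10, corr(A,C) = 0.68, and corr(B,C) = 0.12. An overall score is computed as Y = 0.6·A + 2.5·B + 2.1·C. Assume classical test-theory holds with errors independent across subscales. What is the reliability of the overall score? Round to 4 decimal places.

Var(Y) = 0.6²·16.9² + 2.5²·7.7² + 2.1²·15.5² + 2·[1.5·16.9·7.7·0.10 + 1.26·16.9·15.5·0.68 + 5.25·7.7·15.5·0.12] = 1532.88 + 638.298 = 2171.18.
With uncorrelated errors the cross-covariances are all true-score covariance, so they carry over unchanged; only the diagonal terms shrink to ρᵢσᵢ².
True-score variance = [0.6²·16.9²·0.89 + 2.5²·7.7²·0.93 + 2.1²·15.5²·0.77] + 638.298 = 1251.95 + 638.298 = 1890.25.
Reliability = 1890.25 / 2171.18 = 0.8706.

0.8706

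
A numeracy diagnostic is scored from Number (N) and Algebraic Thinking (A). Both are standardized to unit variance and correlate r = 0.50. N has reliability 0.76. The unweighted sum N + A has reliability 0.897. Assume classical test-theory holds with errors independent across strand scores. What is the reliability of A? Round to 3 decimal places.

0.931

Var(N+A) = 2 + 2·0.50 = 3.000.
True-score variance = ρ_N + ρ_A + 2·0.50, so 0.897 = (0.76 + ρ_A + 1.00) / 3.000.
ρ_A = 0.897·3.000 − 0.76 − 1.00 = 0.931.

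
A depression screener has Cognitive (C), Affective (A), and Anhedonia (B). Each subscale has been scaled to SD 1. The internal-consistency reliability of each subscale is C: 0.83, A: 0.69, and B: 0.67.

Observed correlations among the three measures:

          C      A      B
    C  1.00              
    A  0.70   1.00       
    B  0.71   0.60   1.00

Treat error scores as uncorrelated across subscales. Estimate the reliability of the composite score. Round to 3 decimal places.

0.885

Var(C+A+B) = 3 + 2·[0.70 + 0.71 + 0.60] = 3 + 4.02 = 7.02.
Because errors are independent across components, Cov(Tᵢ,Tⱼ) = Cov(Xᵢ,Xⱼ); the off-diagonal part of the true-score variance is the same as above.
True-score variance = [0.83 + 0.69 + 0.67] + 4.02 = 2.19 + 4.02 = 6.21.
Reliability = 6.21 / 7.02 = 0.885.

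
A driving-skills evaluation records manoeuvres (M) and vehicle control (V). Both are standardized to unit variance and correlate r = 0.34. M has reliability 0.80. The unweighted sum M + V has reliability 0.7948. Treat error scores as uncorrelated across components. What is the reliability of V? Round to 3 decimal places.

0.650

Var(M+V) = 2 + 2·0.34 = 2.680.
True-score variance = ρ_M + ρ_V + 2·0.34, so 0.7948 = (0.80 + ρ_V + 0.68) / 2.680.
ρ_V = 0.7948·2.680 − 0.80 − 0.68 = 0.650.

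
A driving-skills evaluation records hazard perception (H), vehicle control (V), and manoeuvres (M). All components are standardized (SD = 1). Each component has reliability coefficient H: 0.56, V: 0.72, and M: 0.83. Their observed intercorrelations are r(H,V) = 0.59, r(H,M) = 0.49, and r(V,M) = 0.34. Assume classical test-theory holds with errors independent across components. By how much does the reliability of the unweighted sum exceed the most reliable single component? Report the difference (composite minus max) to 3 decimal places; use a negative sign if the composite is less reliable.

Var(sum) = 3 + 2.84 = 5.84; true-score variance = 2.11 + 2.84 = 4.95; composite reliability = 0.8476.
Max component reliability = 0.8300.
Difference = 0.8476 − 0.8300 = 0.018.

0.018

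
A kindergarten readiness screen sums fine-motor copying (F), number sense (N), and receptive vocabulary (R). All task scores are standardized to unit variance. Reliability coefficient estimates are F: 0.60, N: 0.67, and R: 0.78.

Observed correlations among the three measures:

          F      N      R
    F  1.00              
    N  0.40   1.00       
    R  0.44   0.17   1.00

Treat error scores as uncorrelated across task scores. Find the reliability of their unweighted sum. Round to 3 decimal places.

0.811

Var(F+N+R) = 3 + 2·[0.40 + 0.44 + 0.17] = 3 + 2.02 = 5.02.
With uncorrelated errors the cross-covariances are all true-score covariance, so they carry over unchanged; only the diagonal terms shrink to ρᵢσᵢ².
True-score variance = [0.60 + 0.67 + 0.78] + 2.02 = 2.05 + 2.02 = 4.07.
Reliability = 4.07 / 5.02 = 0.811.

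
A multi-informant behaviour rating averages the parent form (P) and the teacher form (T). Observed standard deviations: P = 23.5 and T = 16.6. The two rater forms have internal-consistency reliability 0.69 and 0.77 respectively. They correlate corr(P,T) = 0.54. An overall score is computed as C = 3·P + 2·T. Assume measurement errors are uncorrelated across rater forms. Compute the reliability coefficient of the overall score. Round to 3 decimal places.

Var(C) = 3²·23.5² + 2²·16.6² + 2·[6·23.5·16.6·0.54] = 6072.49 + 2527.85 = 8600.34.
Because errors are independent across components, Cov(Tᵢ,Tⱼ) = Cov(Xᵢ,Xⱼ); the off-diagonal part of the true-score variance is the same as above.
True-score variance = [3²·23.5²·0.69 + 2²·16.6²·0.77] + 2527.85 = 4278.2 + 2527.85 = 6806.05.
Reliability = 6806.05 / 8600.34 = 0.791.

0.791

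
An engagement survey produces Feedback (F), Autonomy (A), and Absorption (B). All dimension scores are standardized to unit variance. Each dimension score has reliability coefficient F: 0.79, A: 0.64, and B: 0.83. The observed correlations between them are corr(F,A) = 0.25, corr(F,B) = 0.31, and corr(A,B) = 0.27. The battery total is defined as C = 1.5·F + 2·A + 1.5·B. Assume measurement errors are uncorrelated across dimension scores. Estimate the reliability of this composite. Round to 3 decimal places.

Var(C) = 1.5² + 2² + 1.5² + 2·[3·0.25 + 2.25·0.31 + 3·0.27] = 8.5 + 4.515 = 13.015.
Under uncorrelated errors the observed covariances equal the true-score covariances, so only the own-variance terms attenuate.
True-score variance = [1.5²·0.79 + 2²·0.64 + 1.5²·0.83] + 4.515 = 6.205 + 4.515 = 10.72.
Reliability = 10.72 / 13.015 = 0.824.

0.824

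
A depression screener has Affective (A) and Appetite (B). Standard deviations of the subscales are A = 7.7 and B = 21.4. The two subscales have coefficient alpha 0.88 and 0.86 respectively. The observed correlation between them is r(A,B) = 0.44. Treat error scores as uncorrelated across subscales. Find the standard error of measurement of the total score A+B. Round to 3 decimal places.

Var(total) = 517.25 + 145.006 = 662.256.
True-score variance = 446.021 + 145.006 = 591.027, so reliability = 0.8924.
Error variance = 662.256 − 591.027 = 71.2292; SEM = √71.2292 = 8.440.

8.440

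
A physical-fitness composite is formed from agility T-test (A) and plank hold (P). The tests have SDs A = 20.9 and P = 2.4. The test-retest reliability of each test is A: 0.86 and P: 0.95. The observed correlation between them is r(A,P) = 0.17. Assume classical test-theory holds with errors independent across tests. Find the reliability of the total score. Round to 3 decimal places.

Var(A+P) = 20.9² + 2.4² + 2·[20.9·2.4·0.17] = 442.57 + 17.0544 = 459.624.
Because errors are independent across components, Cov(Tᵢ,Tⱼ) = Cov(Xᵢ,Xⱼ); the off-diagonal part of the true-score variance is the same as above.
True-score variance = [20.9²·0.86 + 2.4²·0.95] + 17.0544 = 381.129 + 17.0544 = 398.183.
Reliability = 398.183 / 459.624 = 0.866.

0.866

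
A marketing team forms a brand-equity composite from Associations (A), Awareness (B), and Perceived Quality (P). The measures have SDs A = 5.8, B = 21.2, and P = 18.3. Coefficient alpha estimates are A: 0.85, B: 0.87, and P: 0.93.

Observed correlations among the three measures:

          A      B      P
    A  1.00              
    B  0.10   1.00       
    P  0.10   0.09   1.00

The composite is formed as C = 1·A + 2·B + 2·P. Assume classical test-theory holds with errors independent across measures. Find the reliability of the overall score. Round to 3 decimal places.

Var(C) = 5.8² + 2²·21.2² + 2²·18.3² + 2·[2·5.8·21.2·0.10 + 2·5.8·18.3·0.10 + 4·21.2·18.3·0.09] = 3170.96 + 370.971 = 3541.93.
With uncorrelated errors the cross-covariances are all true-score covariance, so they carry over unchanged; only the diagonal terms shrink to ρᵢσᵢ².
True-score variance = [5.8²·0.85 + 2²·21.2²·0.87 + 2²·18.3²·0.93] + 370.971 = 2838.44 + 370.971 = 3209.41.
Reliability = 3209.41 / 3541.93 = 0.906.

0.906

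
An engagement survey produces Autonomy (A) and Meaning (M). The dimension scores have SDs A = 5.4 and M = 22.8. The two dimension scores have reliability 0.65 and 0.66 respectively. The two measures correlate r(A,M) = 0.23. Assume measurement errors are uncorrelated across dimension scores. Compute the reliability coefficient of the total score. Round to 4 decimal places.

Var(A+M) = 5.4² + 22.8² + 2·[5.4·22.8·0.23] = 549 + 56.6352 = 605.635.
Because errors are independent across components, Cov(Tᵢ,Tⱼ) = Cov(Xᵢ,Xⱼ); the off-diagonal part of the true-score variance is the same as above.
True-score variance = [5.4²·0.65 + 22.8²·0.66] + 56.6352 = 362.048 + 56.6352 = 418.684.
Reliability = 418.684 / 605.635 = 0.6913.

0.6913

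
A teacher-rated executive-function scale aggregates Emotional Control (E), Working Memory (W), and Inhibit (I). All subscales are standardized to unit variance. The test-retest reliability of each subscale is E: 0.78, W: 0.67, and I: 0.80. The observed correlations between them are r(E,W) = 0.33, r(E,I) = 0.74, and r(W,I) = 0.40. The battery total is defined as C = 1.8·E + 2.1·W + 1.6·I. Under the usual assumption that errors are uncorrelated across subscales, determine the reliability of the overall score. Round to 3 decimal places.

Var(C) = 1.8² + 2.1² + 1.6² + 2·[3.78·0.33 + 2.88·0.74 + 3.36·0.40] = 10.21 + 9.4452 = 19.6552.
Because errors are independent across components, Cov(Tᵢ,Tⱼ) = Cov(Xᵢ,Xⱼ); the off-diagonal part of the true-score variance is the same as above.
True-score variance = [1.8²·0.78 + 2.1²·0.67 + 1.6²·0.80] + 9.4452 = 7.5299 + 9.4452 = 16.9751.
Reliability = 16.9751 / 19.6552 = 0.864.

0.864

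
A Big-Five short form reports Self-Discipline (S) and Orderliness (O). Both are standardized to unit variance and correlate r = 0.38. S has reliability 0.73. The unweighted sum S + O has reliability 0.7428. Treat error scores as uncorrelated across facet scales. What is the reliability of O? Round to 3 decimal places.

0.560

Var(S+O) = 2 + 2·0.38 = 2.760.
True-score variance = ρ_S + ρ_O + 2·0.38, so 0.7428 = (0.73 + ρ_O + 0.76) / 2.760.
ρ_O = 0.7428·2.760 − 0.73 − 0.76 = 0.560.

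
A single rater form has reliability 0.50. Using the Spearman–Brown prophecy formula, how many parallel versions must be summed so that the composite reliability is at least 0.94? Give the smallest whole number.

k ≥ ρ*(1−ρ₁)/(ρ₁(1−ρ*)) = 0.94·0.50 / (0.50·0.06) = 15.667.
Smallest integer k = 16.

16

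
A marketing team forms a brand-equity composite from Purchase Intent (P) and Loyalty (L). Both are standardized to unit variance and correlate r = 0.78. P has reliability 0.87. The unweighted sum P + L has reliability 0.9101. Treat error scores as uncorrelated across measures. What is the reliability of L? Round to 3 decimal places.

Var(P+L) = 2 + 2·0.78 = 3.560.
True-score variance = ρ_P + ρ_L + 2·0.78, so 0.9101 = (0.87 + ρ_L + 1.56) / 3.560.
ρ_L = 0.9101·3.560 − 0.87 − 1.56 = 0.810.

0.810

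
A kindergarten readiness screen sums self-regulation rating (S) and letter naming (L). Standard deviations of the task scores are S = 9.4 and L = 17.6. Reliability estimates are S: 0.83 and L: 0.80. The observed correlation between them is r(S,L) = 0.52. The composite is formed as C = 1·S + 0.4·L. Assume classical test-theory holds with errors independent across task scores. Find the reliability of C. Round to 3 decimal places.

0.879

Var(C) = 9.4² + 0.4²·17.6² + 2·[0.4·9.4·17.6·0.52] = 137.922 + 68.823 = 206.745.
Because errors are independent across components, Cov(Tᵢ,Tⱼ) = Cov(Xᵢ,Xⱼ); the off-diagonal part of the true-score variance is the same as above.
True-score variance = [9.4²·0.83 + 0.4²·17.6²·0.80] + 68.823 = 112.988 + 68.823 = 181.811.
Reliability = 181.811 / 206.745 = 0.879.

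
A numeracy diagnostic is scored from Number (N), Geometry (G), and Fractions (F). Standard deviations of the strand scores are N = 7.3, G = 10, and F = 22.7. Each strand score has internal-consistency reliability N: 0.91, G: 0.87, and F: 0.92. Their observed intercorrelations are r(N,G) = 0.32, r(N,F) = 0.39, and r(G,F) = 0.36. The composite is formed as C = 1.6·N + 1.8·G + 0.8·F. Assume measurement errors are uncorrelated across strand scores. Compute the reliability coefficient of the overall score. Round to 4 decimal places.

Var(C) = 1.6²·7.3² + 1.8²·10² + 0.8²·22.7² + 2·[2.88·7.3·10·0.32 + 1.28·7.3·22.7·0.39 + 1.44·10·22.7·0.36] = 790.208 + 535.352 = 1325.56.
With uncorrelated errors the cross-covariances are all true-score covariance, so they carry over unchanged; only the diagonal terms shrink to ρᵢσᵢ².
True-score variance = [1.6²·7.3²·0.91 + 1.8²·10²·0.87 + 0.8²·22.7²·0.92] + 535.352 = 709.427 + 535.352 = 1244.78.
Reliability = 1244.78 / 1325.56 = 0.9391.

0.9391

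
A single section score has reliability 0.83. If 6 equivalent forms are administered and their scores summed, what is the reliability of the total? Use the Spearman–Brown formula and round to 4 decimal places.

0.9670

ρ_k = kρ / (1 + (k−1)ρ) = 6·0.83 / (1 + 5·0.83) = 4.980 / 5.150 = 0.9670.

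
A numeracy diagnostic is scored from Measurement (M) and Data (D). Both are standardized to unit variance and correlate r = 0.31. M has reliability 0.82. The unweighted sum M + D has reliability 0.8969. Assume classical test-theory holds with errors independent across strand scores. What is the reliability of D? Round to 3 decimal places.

Var(M+D) = 2 + 2·0.31 = 2.620.
True-score variance = ρ_M + ρ_D + 2·0.31, so 0.8969 = (0.82 + ρ_D + 0.62) / 2.620.
ρ_D = 0.8969·2.620 − 0.82 − 0.62 = 0.910.

0.910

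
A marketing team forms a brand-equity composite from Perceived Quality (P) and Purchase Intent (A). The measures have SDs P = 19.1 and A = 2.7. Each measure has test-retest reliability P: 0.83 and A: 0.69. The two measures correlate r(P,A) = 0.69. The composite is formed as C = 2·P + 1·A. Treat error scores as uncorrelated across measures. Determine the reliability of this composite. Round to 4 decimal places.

Var(C) = 2²·19.1² + 2.7² + 2·[2·19.1·2.7·0.69] = 1466.53 + 142.333 = 1608.86.
Under uncorrelated errors the observed covariances equal the true-score covariances, so only the own-variance terms attenuate.
True-score variance = [2²·19.1²·0.83 + 2.7²·0.69] + 142.333 = 1216.2 + 142.333 = 1358.53.
Reliability = 1358.53 / 1608.86 = 0.8444.

0.8444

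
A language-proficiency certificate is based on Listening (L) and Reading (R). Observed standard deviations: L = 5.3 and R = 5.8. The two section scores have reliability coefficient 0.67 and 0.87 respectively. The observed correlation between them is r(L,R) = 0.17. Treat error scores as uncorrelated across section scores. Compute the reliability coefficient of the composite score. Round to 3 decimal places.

Var(L+R) = 5.3² + 5.8² + 2·[5.3·5.8·0.17] = 61.73 + 10.4516 = 72.1816.
Under uncorrelated errors the observed covariances equal the true-score covariances, so only the own-variance terms attenuate.
True-score variance = [5.3²·0.67 + 5.8²·0.87] + 10.4516 = 48.0871 + 10.4516 = 58.5387.
Reliability = 58.5387 / 72.1816 = 0.811.

0.811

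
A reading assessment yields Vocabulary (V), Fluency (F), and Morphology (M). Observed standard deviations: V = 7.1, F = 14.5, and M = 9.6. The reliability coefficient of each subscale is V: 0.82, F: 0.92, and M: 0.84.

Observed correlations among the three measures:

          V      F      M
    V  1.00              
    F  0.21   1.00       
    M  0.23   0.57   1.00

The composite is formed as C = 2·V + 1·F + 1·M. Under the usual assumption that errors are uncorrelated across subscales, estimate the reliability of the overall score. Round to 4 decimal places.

Var(C) = 2²·7.1² + 14.5² + 9.6² + 2·[2·7.1·14.5·0.21 + 2·7.1·9.6·0.23 + 14.5·9.6·0.57] = 504.05 + 307.873 = 811.923.
Under uncorrelated errors the observed covariances equal the true-score covariances, so only the own-variance terms attenuate.
True-score variance = [2²·7.1²·0.82 + 14.5²·0.92 + 9.6²·0.84] + 307.873 = 436.189 + 307.873 = 744.062.
Reliability = 744.062 / 811.923 = 0.9164.

0.9164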